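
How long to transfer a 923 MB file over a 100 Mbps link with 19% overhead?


Effective throughput = 100 * (1 - 19/100) = 81 Mbps
File size in Mb = 923 * 8 = 7384 Mb
Time = 7384 / 81
Time = 91.1605 seconds


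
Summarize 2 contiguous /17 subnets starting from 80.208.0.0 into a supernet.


Original prefix: /17
Number of subnets: 2 = 2^1
New prefix = 17 - 1 = 16
Supernet: 80.208.0.0/16


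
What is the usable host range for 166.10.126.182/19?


Network: 166.10.96.0
Broadcast: 166.10.127.255
First usable = network + 1
Last usable = broadcast - 1
Range: 166.10.96.1 to 166.10.127.254


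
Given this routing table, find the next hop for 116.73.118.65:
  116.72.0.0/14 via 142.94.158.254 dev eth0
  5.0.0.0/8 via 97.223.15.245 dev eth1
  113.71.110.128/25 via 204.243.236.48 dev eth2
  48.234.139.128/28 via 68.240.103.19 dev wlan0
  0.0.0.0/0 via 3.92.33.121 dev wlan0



Longest prefix match for 116.73.118.65:
  /14 116.72.0.0: MATCH
  /8 5.0.0.0: no
  /25 113.71.110.128: no
  /28 48.234.139.128: no
  /0 0.0.0.0: MATCH
Selected: next-hop 142.94.158.254 via eth0 (matched /14)


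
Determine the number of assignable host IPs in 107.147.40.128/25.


Host bits = 32 - 25 = 7
Total addresses = 2^7 = 128
Usable = total - 2 (network and broadcast)
Usable hosts: 126


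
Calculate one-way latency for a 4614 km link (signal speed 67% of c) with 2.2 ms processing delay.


Speed = 0.67 * 3e5 km/s = 201000 km/s
Propagation delay = 4614 / 201000 = 0.023 s = 22.9552 ms
Processing delay = 2.2 ms
Total one-way latency = 25.1552 ms


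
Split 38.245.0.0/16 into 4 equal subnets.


New prefix = 16 + 2 = 18
Each subnet has 16384 addresses
  38.245.0.0/18
  38.245.64.0/18
  38.245.128.0/18
  38.245.192.0/18
Subnets: 38.245.0.0/18, 38.245.64.0/18, 38.245.128.0/18, 38.245.192.0/18


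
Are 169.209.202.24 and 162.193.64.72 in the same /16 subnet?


Mask: 255.255.0.0
169.209.202.24 AND mask = 169.209.0.0
162.193.64.72 AND mask = 162.193.0.0
No, different subnets (169.209.0.0 vs 162.193.0.0)


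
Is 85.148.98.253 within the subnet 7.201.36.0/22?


Subnet network: 7.201.36.0
Test IP AND mask: 85.148.96.0
No, 85.148.98.253 is not in 7.201.36.0/22


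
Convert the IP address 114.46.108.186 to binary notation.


114 = 01110010
46 = 00101110
108 = 01101100
186 = 10111010
Binary: 01110010.00101110.01101100.10111010


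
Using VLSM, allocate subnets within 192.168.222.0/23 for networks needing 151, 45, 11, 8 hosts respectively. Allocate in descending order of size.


151 hosts -> /24 (254 usable): 192.168.222.0/24
45 hosts -> /26 (62 usable): 192.168.223.0/26
11 hosts -> /28 (14 usable): 192.168.223.64/28
8 hosts -> /28 (14 usable): 192.168.223.80/28
Allocation: 192.168.222.0/24 (151 hosts, 254 usable); 192.168.223.0/26 (45 hosts, 62 usable); 192.168.223.64/28 (11 hosts, 14 usable); 192.168.223.80/28 (8 hosts, 14 usable)


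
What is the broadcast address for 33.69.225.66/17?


Network: 33.69.128.0/17
Host bits = 15
Set all host bits to 1:
Broadcast: 33.69.255.255


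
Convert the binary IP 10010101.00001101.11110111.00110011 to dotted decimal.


10010101 = 149
00001101 = 13
11110111 = 247
00110011 = 51
IP: 149.13.247.51


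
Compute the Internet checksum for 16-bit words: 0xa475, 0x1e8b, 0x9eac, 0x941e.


Sum all words (with carry folding):
+ 0xa475 = 0xa475
+ 0x1e8b = 0xc300
+ 0x9eac = 0x61ad
+ 0x941e = 0xf5cb
One's complement: ~0xf5cb
Checksum = 0x0a34


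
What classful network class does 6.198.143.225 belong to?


First octet: 6
Binary: 00000110
0xxxxxxx -> Class A (1-126)
Class A, default mask 255.0.0.0 (/8)


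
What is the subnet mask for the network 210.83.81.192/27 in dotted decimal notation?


/27 means 27 network bits, 5 host bits
Binary: 11111111111111111111111111100000
Mask: 255.255.255.224


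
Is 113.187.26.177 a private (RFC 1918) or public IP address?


RFC 1918 private ranges:
  10.0.0.0/8 (10.0.0.0 - 10.255.255.255)
  172.16.0.0/12 (172.16.0.0 - 172.31.255.255)
  192.168.0.0/16 (192.168.0.0 - 192.168.255.255)
Public (not in any RFC 1918 range)


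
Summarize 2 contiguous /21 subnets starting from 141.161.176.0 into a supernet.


Original prefix: /21
Number of subnets: 2 = 2^1
New prefix = 21 - 1 = 20
Supernet: 141.161.176.0/20


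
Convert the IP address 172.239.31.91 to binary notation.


172 = 10101100
239 = 11101111
31 = 00011111
91 = 01011011
Binary: 10101100.11101111.00011111.01011011


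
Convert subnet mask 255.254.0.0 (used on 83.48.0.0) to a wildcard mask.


Subnet mask: 255.254.0.0
Wildcard = 255.255.255.255 - subnet mask
255 - 255 = 0
255 - 254 = 1
255 - 0 = 255
255 - 0 = 255
Wildcard: 0.1.255.255


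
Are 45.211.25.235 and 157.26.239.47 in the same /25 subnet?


Mask: 255.255.255.128
45.211.25.235 AND mask = 45.211.25.128
157.26.239.47 AND mask = 157.26.239.0
No, different subnets (45.211.25.128 vs 157.26.239.0)


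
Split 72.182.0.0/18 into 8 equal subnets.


New prefix = 18 + 3 = 21
Each subnet has 2048 addresses
  72.182.0.0/21
  72.182.8.0/21
  72.182.16.0/21
  72.182.24.0/21
  72.182.32.0/21
  72.182.40.0/21
  72.182.48.0/21
  72.182.56.0/21
Subnets: 72.182.0.0/21, 72.182.8.0/21, 72.182.16.0/21, 72.182.24.0/21, 72.182.32.0/21, 72.182.40.0/21, 72.182.48.0/21, 72.182.56.0/21


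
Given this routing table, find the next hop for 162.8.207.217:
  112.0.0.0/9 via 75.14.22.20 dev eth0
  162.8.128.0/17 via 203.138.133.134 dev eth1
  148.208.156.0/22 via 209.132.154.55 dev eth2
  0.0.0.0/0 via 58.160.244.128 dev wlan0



Longest prefix match for 162.8.207.217:
  /9 112.0.0.0: no
  /17 162.8.128.0: MATCH
  /22 148.208.156.0: no
  /0 0.0.0.0: MATCH
Selected: next-hop 203.138.133.134 via eth1 (matched /17)


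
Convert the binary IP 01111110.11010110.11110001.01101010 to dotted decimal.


01111110 = 126
11010110 = 214
11110001 = 241
01101010 = 106
IP: 126.214.241.106


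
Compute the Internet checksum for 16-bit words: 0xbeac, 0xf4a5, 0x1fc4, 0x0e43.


Sum all words (with carry folding):
+ 0xbeac = 0xbeac
+ 0xf4a5 = 0xb352
+ 0x1fc4 = 0xd316
+ 0x0e43 = 0xe159
One's complement: ~0xe159
Checksum = 0x1ea6


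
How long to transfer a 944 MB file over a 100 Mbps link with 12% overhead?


Effective throughput = 100 * (1 - 12/100) = 88 Mbps
File size in Mb = 944 * 8 = 7552 Mb
Time = 7552 / 88
Time = 85.8182 seconds


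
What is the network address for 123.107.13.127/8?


IP:   01111011.01101011.00001101.01111111
Mask: 11111111.00000000.00000000.00000000
AND operation:
Net:  01111011.00000000.00000000.00000000
Network: 123.0.0.0/8


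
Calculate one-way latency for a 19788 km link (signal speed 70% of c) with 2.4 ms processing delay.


Speed = 0.7 * 3e5 km/s = 210000 km/s
Propagation delay = 19788 / 210000 = 0.0942 s = 94.2286 ms
Processing delay = 2.4 ms
Total one-way latency = 96.6286 ms


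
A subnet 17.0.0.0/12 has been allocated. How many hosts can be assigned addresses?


Host bits = 32 - 12 = 20
Total addresses = 2^20 = 1048576
Usable = total - 2 (network and broadcast)
Usable hosts: 1048574


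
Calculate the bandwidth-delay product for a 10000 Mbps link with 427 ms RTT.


BDP = bandwidth * RTT
= 10000 Mbps * 427 ms
= 10000 * 1e6 * 427 / 1000 bits
= 4270000000 bits
= 533750000 bytes
= 521240.2344 KB
BDP = 4270000000 bits (533750000 bytes)


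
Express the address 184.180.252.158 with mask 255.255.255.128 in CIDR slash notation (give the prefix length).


Binary: 11111111.11111111.11111111.10000000
Count leading 1s
Prefix: /25


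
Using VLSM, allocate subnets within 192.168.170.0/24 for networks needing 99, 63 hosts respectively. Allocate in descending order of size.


99 hosts -> /25 (126 usable): 192.168.170.0/25
63 hosts -> /25 (126 usable): 192.168.170.128/25
Allocation: 192.168.170.0/25 (99 hosts, 126 usable); 192.168.170.128/25 (63 hosts, 126 usable)


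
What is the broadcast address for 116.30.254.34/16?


Network: 116.30.0.0/16
Host bits = 16
Set all host bits to 1:
Broadcast: 116.30.255.255


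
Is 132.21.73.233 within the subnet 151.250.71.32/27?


Subnet network: 151.250.71.32
Test IP AND mask: 132.21.73.224
No, 132.21.73.233 is not in 151.250.71.32/27


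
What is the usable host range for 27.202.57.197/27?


Network: 27.202.57.192
Broadcast: 27.202.57.223
First usable = network + 1
Last usable = broadcast - 1
Range: 27.202.57.193 to 27.202.57.222


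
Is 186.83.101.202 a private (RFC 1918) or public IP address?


RFC 1918 private ranges:
  10.0.0.0/8 (10.0.0.0 - 10.255.255.255)
  172.16.0.0/12 (172.16.0.0 - 172.31.255.255)
  192.168.0.0/16 (192.168.0.0 - 192.168.255.255)
Public (not in any RFC 1918 range)


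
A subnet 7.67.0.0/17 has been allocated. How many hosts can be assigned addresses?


Host bits = 32 - 17 = 15
Total addresses = 2^15 = 32768
Usable = total - 2 (network and broadcast)
Usable hosts: 32766


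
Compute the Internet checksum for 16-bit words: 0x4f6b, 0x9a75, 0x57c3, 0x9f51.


Sum all words (with carry folding):
+ 0x4f6b = 0x4f6b
+ 0x9a75 = 0xe9e0
+ 0x57c3 = 0x41a4
+ 0x9f51 = 0xe0f5
One's complement: ~0xe0f5
Checksum = 0x1f0a


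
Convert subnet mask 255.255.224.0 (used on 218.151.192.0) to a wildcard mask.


Subnet mask: 255.255.224.0
Wildcard = 255.255.255.255 - subnet mask
255 - 255 = 0
255 - 255 = 0
255 - 224 = 31
255 - 0 = 255
Wildcard: 0.0.31.255


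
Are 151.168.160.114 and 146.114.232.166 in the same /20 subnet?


Mask: 255.255.240.0
151.168.160.114 AND mask = 151.168.160.0
146.114.232.166 AND mask = 146.114.224.0
No, different subnets (151.168.160.0 vs 146.114.224.0)


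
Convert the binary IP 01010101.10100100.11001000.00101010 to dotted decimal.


01010101 = 85
10100100 = 164
11001000 = 200
00101010 = 42
IP: 85.164.200.42


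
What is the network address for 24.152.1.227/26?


IP:   00011000.10011000.00000001.11100011
Mask: 11111111.11111111.11111111.11000000
AND operation:
Net:  00011000.10011000.00000001.11000000
Network: 24.152.1.192/26


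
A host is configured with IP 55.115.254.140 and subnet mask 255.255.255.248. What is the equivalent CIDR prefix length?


Binary: 11111111.11111111.11111111.11111000
Count leading 1s
Prefix: /29


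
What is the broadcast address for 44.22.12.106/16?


Network: 44.22.0.0/16
Host bits = 16
Set all host bits to 1:
Broadcast: 44.22.255.255


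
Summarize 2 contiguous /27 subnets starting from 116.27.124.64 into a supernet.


Original prefix: /27
Number of subnets: 2 = 2^1
New prefix = 27 - 1 = 26
Supernet: 116.27.124.64/26


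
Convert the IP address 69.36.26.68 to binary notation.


69 = 01000101
36 = 00100100
26 = 00011010
68 = 01000100
Binary: 01000101.00100100.00011010.01000100


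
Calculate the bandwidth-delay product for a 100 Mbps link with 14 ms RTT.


BDP = bandwidth * RTT
= 100 Mbps * 14 ms
= 100 * 1e6 * 14 / 1000 bits
= 1400000 bits
= 175000 bytes
= 170.8984 KB
BDP = 1400000 bits (175000 bytes)


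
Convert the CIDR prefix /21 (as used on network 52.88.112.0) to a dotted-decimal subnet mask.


/21 means 21 network bits, 11 host bits
Binary: 11111111111111111111100000000000
Mask: 255.255.248.0


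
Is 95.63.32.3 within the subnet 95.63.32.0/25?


Subnet network: 95.63.32.0
Test IP AND mask: 95.63.32.0
Yes, 95.63.32.3 is in 95.63.32.0/25


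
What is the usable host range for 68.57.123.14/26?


Network: 68.57.123.0
Broadcast: 68.57.123.63
First usable = network + 1
Last usable = broadcast - 1
Range: 68.57.123.1 to 68.57.123.62


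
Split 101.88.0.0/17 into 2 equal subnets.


New prefix = 17 + 1 = 18
Each subnet has 16384 addresses
  101.88.0.0/18
  101.88.64.0/18
Subnets: 101.88.0.0/18, 101.88.64.0/18


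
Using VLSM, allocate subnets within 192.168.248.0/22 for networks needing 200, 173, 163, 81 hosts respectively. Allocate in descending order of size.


200 hosts -> /24 (254 usable): 192.168.248.0/24
173 hosts -> /24 (254 usable): 192.168.249.0/24
163 hosts -> /24 (254 usable): 192.168.250.0/24
81 hosts -> /25 (126 usable): 192.168.251.0/25
Allocation: 192.168.248.0/24 (200 hosts, 254 usable); 192.168.249.0/24 (173 hosts, 254 usable); 192.168.250.0/24 (163 hosts, 254 usable); 192.168.251.0/25 (81 hosts, 126 usable)


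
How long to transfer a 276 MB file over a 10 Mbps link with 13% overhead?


Effective throughput = 10 * (1 - 13/100) = 8.7 Mbps
File size in Mb = 276 * 8 = 2208 Mb
Time = 2208 / 8.7
Time = 253.7931 seconds


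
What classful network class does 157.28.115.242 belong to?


First octet: 157
Binary: 10011101
10xxxxxx -> Class B (128-191)
Class B, default mask 255.255.0.0 (/16)


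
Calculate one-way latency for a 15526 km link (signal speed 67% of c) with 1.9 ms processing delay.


Speed = 0.67 * 3e5 km/s = 201000 km/s
Propagation delay = 15526 / 201000 = 0.0772 s = 77.2438 ms
Processing delay = 1.9 ms
Total one-way latency = 79.1438 ms


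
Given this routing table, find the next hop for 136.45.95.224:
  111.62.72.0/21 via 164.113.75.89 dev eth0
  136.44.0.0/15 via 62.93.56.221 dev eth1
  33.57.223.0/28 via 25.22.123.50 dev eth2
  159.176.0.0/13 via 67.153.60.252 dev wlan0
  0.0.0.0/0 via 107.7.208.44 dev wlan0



Longest prefix match for 136.45.95.224:
  /21 111.62.72.0: no
  /15 136.44.0.0: MATCH
  /28 33.57.223.0: no
  /13 159.176.0.0: no
  /0 0.0.0.0: MATCH
Selected: next-hop 62.93.56.221 via eth1 (matched /15)


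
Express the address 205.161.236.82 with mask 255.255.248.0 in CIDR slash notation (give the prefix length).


Binary: 11111111.11111111.11111000.00000000
Count leading 1s
Prefix: /21


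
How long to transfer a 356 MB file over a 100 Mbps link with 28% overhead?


Effective throughput = 100 * (1 - 28/100) = 72 Mbps
File size in Mb = 356 * 8 = 2848 Mb
Time = 2848 / 72
Time = 39.5556 seconds


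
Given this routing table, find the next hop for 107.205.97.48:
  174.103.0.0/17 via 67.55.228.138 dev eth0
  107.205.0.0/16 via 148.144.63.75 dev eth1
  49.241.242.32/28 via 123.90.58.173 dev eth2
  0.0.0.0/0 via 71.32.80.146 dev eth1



Longest prefix match for 107.205.97.48:
  /17 174.103.0.0: no
  /16 107.205.0.0: MATCH
  /28 49.241.242.32: no
  /0 0.0.0.0: MATCH
Selected: next-hop 148.144.63.75 via eth1 (matched /16)


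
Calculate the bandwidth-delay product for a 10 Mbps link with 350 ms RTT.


BDP = bandwidth * RTT
= 10 Mbps * 350 ms
= 10 * 1e6 * 350 / 1000 bits
= 3500000 bits
= 437500 bytes
= 427.2461 KB
BDP = 3500000 bits (437500 bytes)


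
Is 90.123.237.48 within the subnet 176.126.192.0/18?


Subnet network: 176.126.192.0
Test IP AND mask: 90.123.192.0
No, 90.123.237.48 is not in 176.126.192.0/18


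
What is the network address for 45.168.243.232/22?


IP:   00101101.10101000.11110011.11101000
Mask: 11111111.11111111.11111100.00000000
AND operation:
Net:  00101101.10101000.11110000.00000000
Network: 45.168.240.0/22


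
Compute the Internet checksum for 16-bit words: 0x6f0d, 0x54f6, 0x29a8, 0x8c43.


Sum all words (with carry folding):
+ 0x6f0d = 0x6f0d
+ 0x54f6 = 0xc403
+ 0x29a8 = 0xedab
+ 0x8c43 = 0x79ef
One's complement: ~0x79ef
Checksum = 0x8610


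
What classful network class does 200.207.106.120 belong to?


First octet: 200
Binary: 11001000
110xxxxx -> Class C (192-223)
Class C, default mask 255.255.255.0 (/24)


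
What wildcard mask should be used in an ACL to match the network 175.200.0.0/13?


Subnet mask: 255.248.0.0
Wildcard = 255.255.255.255 - subnet mask
255 - 255 = 0
255 - 248 = 7
255 - 0 = 255
255 - 0 = 255
Wildcard: 0.7.255.255


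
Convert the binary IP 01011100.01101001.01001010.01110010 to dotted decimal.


01011100 = 92
01101001 = 105
01001010 = 74
01110010 = 114
IP: 92.105.74.114


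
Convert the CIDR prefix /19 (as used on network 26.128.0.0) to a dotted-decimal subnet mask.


/19 means 19 network bits, 13 host bits
Binary: 11111111111111111110000000000000
Mask: 255.255.224.0


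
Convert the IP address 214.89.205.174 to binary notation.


214 = 11010110
89 = 01011001
205 = 11001101
174 = 10101110
Binary: 11010110.01011001.11001101.10101110


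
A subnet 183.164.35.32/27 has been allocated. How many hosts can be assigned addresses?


Host bits = 32 - 27 = 5
Total addresses = 2^5 = 32
Usable = total - 2 (network and broadcast)
Usable hosts: 30


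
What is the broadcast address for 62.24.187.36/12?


Network: 62.16.0.0/12
Host bits = 20
Set all host bits to 1:
Broadcast: 62.31.255.255


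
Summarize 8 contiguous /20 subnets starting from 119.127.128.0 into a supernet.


Original prefix: /20
Number of subnets: 8 = 2^3
New prefix = 20 - 3 = 17
Supernet: 119.127.128.0/17


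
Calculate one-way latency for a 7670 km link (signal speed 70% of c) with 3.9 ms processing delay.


Speed = 0.7 * 3e5 km/s = 210000 km/s
Propagation delay = 7670 / 210000 = 0.0365 s = 36.5238 ms
Processing delay = 3.9 ms
Total one-way latency = 40.4238 ms


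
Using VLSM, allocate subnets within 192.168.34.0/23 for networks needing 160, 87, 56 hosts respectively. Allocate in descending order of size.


160 hosts -> /24 (254 usable): 192.168.34.0/24
87 hosts -> /25 (126 usable): 192.168.35.0/25
56 hosts -> /26 (62 usable): 192.168.35.128/26
Allocation: 192.168.34.0/24 (160 hosts, 254 usable); 192.168.35.0/25 (87 hosts, 126 usable); 192.168.35.128/26 (56 hosts, 62 usable)


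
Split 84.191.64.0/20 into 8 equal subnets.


New prefix = 20 + 3 = 23
Each subnet has 512 addresses
  84.191.64.0/23
  84.191.66.0/23
  84.191.68.0/23
  84.191.70.0/23
  84.191.72.0/23
  84.191.74.0/23
  84.191.76.0/23
  84.191.78.0/23
Subnets: 84.191.64.0/23, 84.191.66.0/23, 84.191.68.0/23, 84.191.70.0/23, 84.191.72.0/23, 84.191.74.0/23, 84.191.76.0/23, 84.191.78.0/23


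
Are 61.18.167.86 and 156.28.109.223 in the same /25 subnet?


Mask: 255.255.255.128
61.18.167.86 AND mask = 61.18.167.0
156.28.109.223 AND mask = 156.28.109.128
No, different subnets (61.18.167.0 vs 156.28.109.128)


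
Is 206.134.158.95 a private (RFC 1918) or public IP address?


RFC 1918 private ranges:
  10.0.0.0/8 (10.0.0.0 - 10.255.255.255)
  172.16.0.0/12 (172.16.0.0 - 172.31.255.255)
  192.168.0.0/16 (192.168.0.0 - 192.168.255.255)
Public (not in any RFC 1918 range)


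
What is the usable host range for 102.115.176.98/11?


Network: 102.96.0.0
Broadcast: 102.127.255.255
First usable = network + 1
Last usable = broadcast - 1
Range: 102.96.0.1 to 102.127.255.254


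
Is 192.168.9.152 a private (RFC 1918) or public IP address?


RFC 1918 private ranges:
  10.0.0.0/8 (10.0.0.0 - 10.255.255.255)
  172.16.0.0/12 (172.16.0.0 - 172.31.255.255)
  192.168.0.0/16 (192.168.0.0 - 192.168.255.255)
Private (in 192.168.0.0/16)


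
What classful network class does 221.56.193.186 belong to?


First octet: 221
Binary: 11011101
110xxxxx -> Class C (192-223)
Class C, default mask 255.255.255.0 (/24)


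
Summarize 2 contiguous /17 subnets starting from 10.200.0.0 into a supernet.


Original prefix: /17
Number of subnets: 2 = 2^1
New prefix = 17 - 1 = 16
Supernet: 10.200.0.0/16


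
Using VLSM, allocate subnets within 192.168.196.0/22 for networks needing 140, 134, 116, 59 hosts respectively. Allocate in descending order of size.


140 hosts -> /24 (254 usable): 192.168.196.0/24
134 hosts -> /24 (254 usable): 192.168.197.0/24
116 hosts -> /25 (126 usable): 192.168.198.0/25
59 hosts -> /26 (62 usable): 192.168.198.128/26
Allocation: 192.168.196.0/24 (140 hosts, 254 usable); 192.168.197.0/24 (134 hosts, 254 usable); 192.168.198.0/25 (116 hosts, 126 usable); 192.168.198.128/26 (59 hosts, 62 usable)


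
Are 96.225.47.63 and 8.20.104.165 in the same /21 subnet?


Mask: 255.255.248.0
96.225.47.63 AND mask = 96.225.40.0
8.20.104.165 AND mask = 8.20.104.0
No, different subnets (96.225.40.0 vs 8.20.104.0)


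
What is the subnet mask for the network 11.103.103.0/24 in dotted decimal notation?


/24 means 24 network bits, 8 host bits
Binary: 11111111111111111111111100000000
Mask: 255.255.255.0


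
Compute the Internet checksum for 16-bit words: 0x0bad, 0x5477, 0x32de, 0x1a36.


Sum all words (with carry folding):
+ 0x0bad = 0x0bad
+ 0x5477 = 0x6024
+ 0x32de = 0x9302
+ 0x1a36 = 0xad38
One's complement: ~0xad38
Checksum = 0x52c7


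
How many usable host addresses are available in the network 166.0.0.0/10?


Host bits = 32 - 10 = 22
Total addresses = 2^22 = 4194304
Usable = total - 2 (network and broadcast)
Usable hosts: 4194302


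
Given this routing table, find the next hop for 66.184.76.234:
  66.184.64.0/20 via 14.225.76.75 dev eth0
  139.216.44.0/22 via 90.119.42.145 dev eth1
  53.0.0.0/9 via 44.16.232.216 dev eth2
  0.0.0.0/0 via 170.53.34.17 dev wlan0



Longest prefix match for 66.184.76.234:
  /20 66.184.64.0: MATCH
  /22 139.216.44.0: no
  /9 53.0.0.0: no
  /0 0.0.0.0: MATCH
Selected: next-hop 14.225.76.75 via eth0 (matched /20)


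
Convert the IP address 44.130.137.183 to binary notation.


44 = 00101100
130 = 10000010
137 = 10001001
183 = 10110111
Binary: 00101100.10000010.10001001.10110111


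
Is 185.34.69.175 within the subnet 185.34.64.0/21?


Subnet network: 185.34.64.0
Test IP AND mask: 185.34.64.0
Yes, 185.34.69.175 is in 185.34.64.0/21


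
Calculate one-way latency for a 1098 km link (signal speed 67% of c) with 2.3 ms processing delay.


Speed = 0.67 * 3e5 km/s = 201000 km/s
Propagation delay = 1098 / 201000 = 0.0055 s = 5.4627 ms
Processing delay = 2.3 ms
Total one-way latency = 7.7627 ms


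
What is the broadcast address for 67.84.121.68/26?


Network: 67.84.121.64/26
Host bits = 6
Set all host bits to 1:
Broadcast: 67.84.121.127


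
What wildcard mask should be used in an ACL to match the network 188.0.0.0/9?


Subnet mask: 255.128.0.0
Wildcard = 255.255.255.255 - subnet mask
255 - 255 = 0
255 - 128 = 127
255 - 0 = 255
255 - 0 = 255
Wildcard: 0.127.255.255


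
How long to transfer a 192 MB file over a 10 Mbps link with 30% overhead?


Effective throughput = 10 * (1 - 30/100) = 7 Mbps
File size in Mb = 192 * 8 = 1536 Mb
Time = 1536 / 7
Time = 219.4286 seconds


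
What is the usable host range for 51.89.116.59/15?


Network: 51.88.0.0
Broadcast: 51.89.255.255
First usable = network + 1
Last usable = broadcast - 1
Range: 51.88.0.1 to 51.89.255.254


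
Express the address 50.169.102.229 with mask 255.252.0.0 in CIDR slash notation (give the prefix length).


Binary: 11111111.11111100.00000000.00000000
Count leading 1s
Prefix: /14


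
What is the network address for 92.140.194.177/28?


IP:   01011100.10001100.11000010.10110001
Mask: 11111111.11111111.11111111.11110000
AND operation:
Net:  01011100.10001100.11000010.10110000
Network: 92.140.194.176/28


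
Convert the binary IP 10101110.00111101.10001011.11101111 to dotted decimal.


10101110 = 174
00111101 = 61
10001011 = 139
11101111 = 239
IP: 174.61.139.239


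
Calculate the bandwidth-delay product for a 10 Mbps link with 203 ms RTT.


BDP = bandwidth * RTT
= 10 Mbps * 203 ms
= 10 * 1e6 * 203 / 1000 bits
= 2030000 bits
= 253750 bytes
= 247.8027 KB
BDP = 2030000 bits (253750 bytes)


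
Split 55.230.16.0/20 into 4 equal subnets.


New prefix = 20 + 2 = 22
Each subnet has 1024 addresses
  55.230.16.0/22
  55.230.20.0/22
  55.230.24.0/22
  55.230.28.0/22
Subnets: 55.230.16.0/22, 55.230.20.0/22, 55.230.24.0/22, 55.230.28.0/22


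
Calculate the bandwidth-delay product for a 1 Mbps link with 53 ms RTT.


BDP = bandwidth * RTT
= 1 Mbps * 53 ms
= 1 * 1e6 * 53 / 1000 bits
= 53000 bits
= 6625 bytes
= 6.4697 KB
BDP = 53000 bits (6625 bytes)


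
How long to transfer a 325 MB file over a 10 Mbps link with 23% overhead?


Effective throughput = 10 * (1 - 23/100) = 7.7 Mbps
File size in Mb = 325 * 8 = 2600 Mb
Time = 2600 / 7.7
Time = 337.6623 seconds


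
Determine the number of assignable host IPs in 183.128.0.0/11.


Host bits = 32 - 11 = 21
Total addresses = 2^21 = 2097152
Usable = total - 2 (network and broadcast)
Usable hosts: 2097150


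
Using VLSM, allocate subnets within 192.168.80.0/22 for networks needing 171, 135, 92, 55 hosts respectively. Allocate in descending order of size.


171 hosts -> /24 (254 usable): 192.168.80.0/24
135 hosts -> /24 (254 usable): 192.168.81.0/24
92 hosts -> /25 (126 usable): 192.168.82.0/25
55 hosts -> /26 (62 usable): 192.168.82.128/26
Allocation: 192.168.80.0/24 (171 hosts, 254 usable); 192.168.81.0/24 (135 hosts, 254 usable); 192.168.82.0/25 (92 hosts, 126 usable); 192.168.82.128/26 (55 hosts, 62 usable)


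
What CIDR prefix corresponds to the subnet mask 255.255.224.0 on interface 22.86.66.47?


Binary: 11111111.11111111.11100000.00000000
Count leading 1s
Prefix: /19


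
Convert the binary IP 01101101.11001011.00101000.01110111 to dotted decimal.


01101101 = 109
11001011 = 203
00101000 = 40
01110111 = 119
IP: 109.203.40.119


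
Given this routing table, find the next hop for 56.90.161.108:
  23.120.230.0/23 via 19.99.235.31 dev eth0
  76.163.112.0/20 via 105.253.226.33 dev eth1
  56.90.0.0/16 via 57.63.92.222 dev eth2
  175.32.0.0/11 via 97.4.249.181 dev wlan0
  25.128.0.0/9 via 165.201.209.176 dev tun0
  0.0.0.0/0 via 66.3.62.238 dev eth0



Longest prefix match for 56.90.161.108:
  /23 23.120.230.0: no
  /20 76.163.112.0: no
  /16 56.90.0.0: MATCH
  /11 175.32.0.0: no
  /9 25.128.0.0: no
  /0 0.0.0.0: MATCH
Selected: next-hop 57.63.92.222 via eth2 (matched /16)


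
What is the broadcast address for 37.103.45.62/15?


Network: 37.102.0.0/15
Host bits = 17
Set all host bits to 1:
Broadcast: 37.103.255.255


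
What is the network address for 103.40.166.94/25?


IP:   01100111.00101000.10100110.01011110
Mask: 11111111.11111111.11111111.10000000
AND operation:
Net:  01100111.00101000.10100110.00000000
Network: 103.40.166.0/25


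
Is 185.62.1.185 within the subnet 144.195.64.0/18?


Subnet network: 144.195.64.0
Test IP AND mask: 185.62.0.0
No, 185.62.1.185 is not in 144.195.64.0/18


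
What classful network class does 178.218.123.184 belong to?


First octet: 178
Binary: 10110010
10xxxxxx -> Class B (128-191)
Class B, default mask 255.255.0.0 (/16)


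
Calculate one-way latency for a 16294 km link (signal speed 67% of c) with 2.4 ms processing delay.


Speed = 0.67 * 3e5 km/s = 201000 km/s
Propagation delay = 16294 / 201000 = 0.0811 s = 81.0647 ms
Processing delay = 2.4 ms
Total one-way latency = 83.4647 ms


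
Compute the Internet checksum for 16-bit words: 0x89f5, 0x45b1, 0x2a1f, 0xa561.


Sum all words (with carry folding):
+ 0x89f5 = 0x89f5
+ 0x45b1 = 0xcfa6
+ 0x2a1f = 0xf9c5
+ 0xa561 = 0x9f27
One's complement: ~0x9f27
Checksum = 0x60d8


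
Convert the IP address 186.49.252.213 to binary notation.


186 = 10111010
49 = 00110001
252 = 11111100
213 = 11010101
Binary: 10111010.00110001.11111100.11010101


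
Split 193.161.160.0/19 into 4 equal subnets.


New prefix = 19 + 2 = 21
Each subnet has 2048 addresses
  193.161.160.0/21
  193.161.168.0/21
  193.161.176.0/21
  193.161.184.0/21
Subnets: 193.161.160.0/21, 193.161.168.0/21, 193.161.176.0/21, 193.161.184.0/21


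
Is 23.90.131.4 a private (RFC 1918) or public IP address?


RFC 1918 private ranges:
  10.0.0.0/8 (10.0.0.0 - 10.255.255.255)
  172.16.0.0/12 (172.16.0.0 - 172.31.255.255)
  192.168.0.0/16 (192.168.0.0 - 192.168.255.255)
Public (not in any RFC 1918 range)


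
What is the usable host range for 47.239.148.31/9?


Network: 47.128.0.0
Broadcast: 47.255.255.255
First usable = network + 1
Last usable = broadcast - 1
Range: 47.128.0.1 to 47.255.255.254


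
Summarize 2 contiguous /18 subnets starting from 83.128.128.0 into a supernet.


Original prefix: /18
Number of subnets: 2 = 2^1
New prefix = 18 - 1 = 17
Supernet: 83.128.128.0/17


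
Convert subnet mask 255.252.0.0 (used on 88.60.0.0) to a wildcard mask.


Subnet mask: 255.252.0.0
Wildcard = 255.255.255.255 - subnet mask
255 - 255 = 0
255 - 252 = 3
255 - 0 = 255
255 - 0 = 255
Wildcard: 0.3.255.255


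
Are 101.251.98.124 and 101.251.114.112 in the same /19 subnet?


Mask: 255.255.224.0
101.251.98.124 AND mask = 101.251.96.0
101.251.114.112 AND mask = 101.251.96.0
Yes, same subnet (101.251.96.0)


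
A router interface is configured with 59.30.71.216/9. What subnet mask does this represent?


/9 means 9 network bits, 23 host bits
Binary: 11111111100000000000000000000000
Mask: 255.128.0.0


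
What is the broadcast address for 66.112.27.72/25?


Network: 66.112.27.0/25
Host bits = 7
Set all host bits to 1:
Broadcast: 66.112.27.127


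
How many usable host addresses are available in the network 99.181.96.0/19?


Host bits = 32 - 19 = 13
Total addresses = 2^13 = 8192
Usable = total - 2 (network and broadcast)
Usable hosts: 8190


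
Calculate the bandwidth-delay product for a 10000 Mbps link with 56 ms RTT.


BDP = bandwidth * RTT
= 10000 Mbps * 56 ms
= 10000 * 1e6 * 56 / 1000 bits
= 560000000 bits
= 70000000 bytes
= 68359.375 KB
BDP = 560000000 bits (70000000 bytes)


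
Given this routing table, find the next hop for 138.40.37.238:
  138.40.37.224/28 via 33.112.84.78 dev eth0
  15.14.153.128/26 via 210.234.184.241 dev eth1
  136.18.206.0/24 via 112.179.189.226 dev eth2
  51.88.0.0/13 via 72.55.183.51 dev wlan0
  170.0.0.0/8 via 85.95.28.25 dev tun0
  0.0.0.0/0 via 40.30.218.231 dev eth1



Longest prefix match for 138.40.37.238:
  /28 138.40.37.224: MATCH
  /26 15.14.153.128: no
  /24 136.18.206.0: no
  /13 51.88.0.0: no
  /8 170.0.0.0: no
  /0 0.0.0.0: MATCH
Selected: next-hop 33.112.84.78 via eth0 (matched /28)


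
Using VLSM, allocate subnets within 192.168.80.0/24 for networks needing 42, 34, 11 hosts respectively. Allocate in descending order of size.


42 hosts -> /26 (62 usable): 192.168.80.0/26
34 hosts -> /26 (62 usable): 192.168.80.64/26
11 hosts -> /28 (14 usable): 192.168.80.128/28
Allocation: 192.168.80.0/26 (42 hosts, 62 usable); 192.168.80.64/26 (34 hosts, 62 usable); 192.168.80.128/28 (11 hosts, 14 usable)


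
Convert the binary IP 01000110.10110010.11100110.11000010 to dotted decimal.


01000110 = 70
10110010 = 178
11100110 = 230
11000010 = 194
IP: 70.178.230.194


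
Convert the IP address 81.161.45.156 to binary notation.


81 = 01010001
161 = 10100001
45 = 00101101
156 = 10011100
Binary: 01010001.10100001.00101101.10011100


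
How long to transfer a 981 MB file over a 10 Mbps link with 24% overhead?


Effective throughput = 10 * (1 - 24/100) = 7.6 Mbps
File size in Mb = 981 * 8 = 7848 Mb
Time = 7848 / 7.6
Time = 1032.6316 seconds


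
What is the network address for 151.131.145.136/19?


IP:   10010111.10000011.10010001.10001000
Mask: 11111111.11111111.11100000.00000000
AND operation:
Net:  10010111.10000011.10000000.00000000
Network: 151.131.128.0/19


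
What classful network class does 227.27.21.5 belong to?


First octet: 227
Binary: 11100011
1110xxxx -> Class D (224-239)
Class D (multicast), default mask N/A


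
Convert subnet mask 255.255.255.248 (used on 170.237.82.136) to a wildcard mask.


Subnet mask: 255.255.255.248
Wildcard = 255.255.255.255 - subnet mask
255 - 255 = 0
255 - 255 = 0
255 - 255 = 0
255 - 248 = 7
Wildcard: 0.0.0.7


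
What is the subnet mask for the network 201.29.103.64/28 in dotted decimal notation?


/28 means 28 network bits, 4 host bits
Binary: 11111111111111111111111111110000
Mask: 255.255.255.240


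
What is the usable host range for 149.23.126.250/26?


Network: 149.23.126.192
Broadcast: 149.23.126.255
First usable = network + 1
Last usable = broadcast - 1
Range: 149.23.126.193 to 149.23.126.254


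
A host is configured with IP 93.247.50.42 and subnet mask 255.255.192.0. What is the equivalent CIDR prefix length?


Binary: 11111111.11111111.11000000.00000000
Count leading 1s
Prefix: /18


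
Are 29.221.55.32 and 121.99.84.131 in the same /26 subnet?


Mask: 255.255.255.192
29.221.55.32 AND mask = 29.221.55.0
121.99.84.131 AND mask = 121.99.84.128
No, different subnets (29.221.55.0 vs 121.99.84.128)


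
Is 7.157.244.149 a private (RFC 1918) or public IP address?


RFC 1918 private ranges:
  10.0.0.0/8 (10.0.0.0 - 10.255.255.255)
  172.16.0.0/12 (172.16.0.0 - 172.31.255.255)
  192.168.0.0/16 (192.168.0.0 - 192.168.255.255)
Public (not in any RFC 1918 range)


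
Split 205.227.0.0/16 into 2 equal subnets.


New prefix = 16 + 1 = 17
Each subnet has 32768 addresses
  205.227.0.0/17
  205.227.128.0/17
Subnets: 205.227.0.0/17, 205.227.128.0/17


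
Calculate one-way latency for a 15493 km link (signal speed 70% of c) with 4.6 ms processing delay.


Speed = 0.7 * 3e5 km/s = 210000 km/s
Propagation delay = 15493 / 210000 = 0.0738 s = 73.7762 ms
Processing delay = 4.6 ms
Total one-way latency = 78.3762 ms


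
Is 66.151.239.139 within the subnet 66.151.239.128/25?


Subnet network: 66.151.239.128
Test IP AND mask: 66.151.239.128
Yes, 66.151.239.139 is in 66.151.239.128/25


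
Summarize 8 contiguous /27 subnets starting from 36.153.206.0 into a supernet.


Original prefix: /27
Number of subnets: 8 = 2^3
New prefix = 27 - 3 = 24
Supernet: 36.153.206.0/24


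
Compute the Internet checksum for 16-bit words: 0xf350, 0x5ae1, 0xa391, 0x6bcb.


Sum all words (with carry folding):
+ 0xf350 = 0xf350
+ 0x5ae1 = 0x4e32
+ 0xa391 = 0xf1c3
+ 0x6bcb = 0x5d8f
One's complement: ~0x5d8f
Checksum = 0xa270


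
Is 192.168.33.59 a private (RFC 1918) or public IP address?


RFC 1918 private ranges:
  10.0.0.0/8 (10.0.0.0 - 10.255.255.255)
  172.16.0.0/12 (172.16.0.0 - 172.31.255.255)
  192.168.0.0/16 (192.168.0.0 - 192.168.255.255)
Private (in 192.168.0.0/16)


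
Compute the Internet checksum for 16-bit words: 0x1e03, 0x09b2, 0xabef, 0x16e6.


Sum all words (with carry folding):
+ 0x1e03 = 0x1e03
+ 0x09b2 = 0x27b5
+ 0xabef = 0xd3a4
+ 0x16e6 = 0xea8a
One's complement: ~0xea8a
Checksum = 0x1575


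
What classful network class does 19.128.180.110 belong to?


First octet: 19
Binary: 00010011
0xxxxxxx -> Class A (1-126)
Class A, default mask 255.0.0.0 (/8)


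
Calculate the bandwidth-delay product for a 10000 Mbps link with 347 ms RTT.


BDP = bandwidth * RTT
= 10000 Mbps * 347 ms
= 10000 * 1e6 * 347 / 1000 bits
= 3470000000 bits
= 433750000 bytes
= 423583.9844 KB
BDP = 3470000000 bits (433750000 bytes)


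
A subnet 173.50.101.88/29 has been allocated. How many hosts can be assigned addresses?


Host bits = 32 - 29 = 3
Total addresses = 2^3 = 8
Usable = total - 2 (network and broadcast)
Usable hosts: 6


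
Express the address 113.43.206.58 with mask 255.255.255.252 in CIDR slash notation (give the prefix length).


Binary: 11111111.11111111.11111111.11111100
Count leading 1s
Prefix: /30


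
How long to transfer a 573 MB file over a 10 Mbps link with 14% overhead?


Effective throughput = 10 * (1 - 14/100) = 8.6 Mbps
File size in Mb = 573 * 8 = 4584 Mb
Time = 4584 / 8.6
Time = 533.0233 seconds


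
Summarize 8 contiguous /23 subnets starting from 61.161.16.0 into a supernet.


Original prefix: /23
Number of subnets: 8 = 2^3
New prefix = 23 - 3 = 20
Supernet: 61.161.16.0/20


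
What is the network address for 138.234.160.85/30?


IP:   10001010.11101010.10100000.01010101
Mask: 11111111.11111111.11111111.11111100
AND operation:
Net:  10001010.11101010.10100000.01010100
Network: 138.234.160.84/30


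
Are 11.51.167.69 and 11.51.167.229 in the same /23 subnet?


Mask: 255.255.254.0
11.51.167.69 AND mask = 11.51.166.0
11.51.167.229 AND mask = 11.51.166.0
Yes, same subnet (11.51.166.0)


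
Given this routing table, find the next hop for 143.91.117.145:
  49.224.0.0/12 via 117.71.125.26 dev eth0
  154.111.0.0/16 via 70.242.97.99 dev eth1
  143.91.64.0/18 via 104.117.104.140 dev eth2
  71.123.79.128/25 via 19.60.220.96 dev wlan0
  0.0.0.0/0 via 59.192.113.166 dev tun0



Longest prefix match for 143.91.117.145:
  /12 49.224.0.0: no
  /16 154.111.0.0: no
  /18 143.91.64.0: MATCH
  /25 71.123.79.128: no
  /0 0.0.0.0: MATCH
Selected: next-hop 104.117.104.140 via eth2 (matched /18)


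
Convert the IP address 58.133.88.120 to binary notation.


58 = 00111010
133 = 10000101
88 = 01011000
120 = 01111000
Binary: 00111010.10000101.01011000.01111000


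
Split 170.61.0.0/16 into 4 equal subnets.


New prefix = 16 + 2 = 18
Each subnet has 16384 addresses
  170.61.0.0/18
  170.61.64.0/18
  170.61.128.0/18
  170.61.192.0/18
Subnets: 170.61.0.0/18, 170.61.64.0/18, 170.61.128.0/18, 170.61.192.0/18


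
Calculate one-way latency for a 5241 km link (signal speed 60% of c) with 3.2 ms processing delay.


Speed = 0.6 * 3e5 km/s = 180000 km/s
Propagation delay = 5241 / 180000 = 0.0291 s = 29.1167 ms
Processing delay = 3.2 ms
Total one-way latency = 32.3167 ms


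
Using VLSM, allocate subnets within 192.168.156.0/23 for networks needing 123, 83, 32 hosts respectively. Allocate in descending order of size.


123 hosts -> /25 (126 usable): 192.168.156.0/25
83 hosts -> /25 (126 usable): 192.168.156.128/25
32 hosts -> /26 (62 usable): 192.168.157.0/26
Allocation: 192.168.156.0/25 (123 hosts, 126 usable); 192.168.156.128/25 (83 hosts, 126 usable); 192.168.157.0/26 (32 hosts, 62 usable)


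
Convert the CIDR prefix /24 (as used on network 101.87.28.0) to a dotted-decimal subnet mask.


/24 means 24 network bits, 8 host bits
Binary: 11111111111111111111111100000000
Mask: 255.255.255.0


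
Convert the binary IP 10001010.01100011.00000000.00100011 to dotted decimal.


10001010 = 138
01100011 = 99
00000000 = 0
00100011 = 35
IP: 138.99.0.35


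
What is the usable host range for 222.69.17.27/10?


Network: 222.64.0.0
Broadcast: 222.127.255.255
First usable = network + 1
Last usable = broadcast - 1
Range: 222.64.0.1 to 222.127.255.254


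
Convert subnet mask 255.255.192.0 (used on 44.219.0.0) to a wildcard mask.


Subnet mask: 255.255.192.0
Wildcard = 255.255.255.255 - subnet mask
255 - 255 = 0
255 - 255 = 0
255 - 192 = 63
255 - 0 = 255
Wildcard: 0.0.63.255


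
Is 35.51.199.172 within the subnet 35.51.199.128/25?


Subnet network: 35.51.199.128
Test IP AND mask: 35.51.199.128
Yes, 35.51.199.172 is in 35.51.199.128/25


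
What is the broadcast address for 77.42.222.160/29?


Network: 77.42.222.160/29
Host bits = 3
Set all host bits to 1:
Broadcast: 77.42.222.167


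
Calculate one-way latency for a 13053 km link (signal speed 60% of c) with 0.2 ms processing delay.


Speed = 0.6 * 3e5 km/s = 180000 km/s
Propagation delay = 13053 / 180000 = 0.0725 s = 72.5167 ms
Processing delay = 0.2 ms
Total one-way latency = 72.7167 ms


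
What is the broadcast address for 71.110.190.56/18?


Network: 71.110.128.0/18
Host bits = 14
Set all host bits to 1:
Broadcast: 71.110.191.255


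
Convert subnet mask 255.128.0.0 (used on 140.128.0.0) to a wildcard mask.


Subnet mask: 255.128.0.0
Wildcard = 255.255.255.255 - subnet mask
255 - 255 = 0
255 - 128 = 127
255 - 0 = 255
255 - 0 = 255
Wildcard: 0.127.255.255


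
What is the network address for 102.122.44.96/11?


IP:   01100110.01111010.00101100.01100000
Mask: 11111111.11100000.00000000.00000000
AND operation:
Net:  01100110.01100000.00000000.00000000
Network: 102.96.0.0/11


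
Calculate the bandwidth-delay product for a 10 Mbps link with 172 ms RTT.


BDP = bandwidth * RTT
= 10 Mbps * 172 ms
= 10 * 1e6 * 172 / 1000 bits
= 1720000 bits
= 215000 bytes
= 209.9609 KB
BDP = 1720000 bits (215000 bytes)


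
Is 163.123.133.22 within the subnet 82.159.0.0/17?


Subnet network: 82.159.0.0
Test IP AND mask: 163.123.128.0
No, 163.123.133.22 is not in 82.159.0.0/17


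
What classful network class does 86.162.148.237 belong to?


First octet: 86
Binary: 01010110
0xxxxxxx -> Class A (1-126)
Class A, default mask 255.0.0.0 (/8)


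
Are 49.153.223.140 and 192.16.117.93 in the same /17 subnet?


Mask: 255.255.128.0
49.153.223.140 AND mask = 49.153.128.0
192.16.117.93 AND mask = 192.16.0.0
No, different subnets (49.153.128.0 vs 192.16.0.0)
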